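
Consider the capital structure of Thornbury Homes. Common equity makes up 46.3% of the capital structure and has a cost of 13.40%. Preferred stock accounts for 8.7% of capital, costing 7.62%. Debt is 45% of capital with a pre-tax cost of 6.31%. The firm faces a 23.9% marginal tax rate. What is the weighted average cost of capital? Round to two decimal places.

After-tax cost of debt = 6.31% × (1 − 23.9%) = 4.8019%.
WACC = 0.463 × 13.4000% + 0.087 × 7.6200% + 0.450 × 4.8019% = 9.0280%.

9.03%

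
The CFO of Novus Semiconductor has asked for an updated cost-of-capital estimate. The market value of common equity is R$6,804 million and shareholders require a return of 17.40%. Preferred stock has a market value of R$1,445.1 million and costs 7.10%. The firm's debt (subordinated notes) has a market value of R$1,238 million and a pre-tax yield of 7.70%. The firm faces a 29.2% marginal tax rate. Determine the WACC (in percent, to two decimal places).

Total capital V = 6804 + 1445.1 + 1238 = 9487.1.
Equity: weight = 6804/9487.1 = 0.7172; cost = 17.4%.
Preferred: weight = 1445.1/9487.1 = 0.1523; cost = 7.1%.
Subordinated notes: weight = 1238/9487.1 = 0.1305; after-tax cost = 7.7% × (1 − 29.2%) = 5.4516%.
WACC = 0.7172 × 17.4000% + 0.1523 × 7.1000% + 0.1305 × 5.4516% = 14.2719%.

14.27%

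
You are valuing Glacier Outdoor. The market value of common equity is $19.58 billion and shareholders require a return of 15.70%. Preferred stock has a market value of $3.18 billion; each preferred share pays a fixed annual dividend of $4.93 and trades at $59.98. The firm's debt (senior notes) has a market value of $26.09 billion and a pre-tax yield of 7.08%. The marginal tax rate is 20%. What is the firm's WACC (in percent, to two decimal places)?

Cost of preferred: Rp = 4.93 / 59.98 = 8.2194%.
Total capital V = 19.58 + 3.18 + 26.09 = 48.85.
Equity: weight = 19.58/48.85 = 0.4008; cost = 15.7%.
Preferred: weight = 3.18/48.85 = 0.0651; cost = 8.2194%.
Senior notes: weight = 26.09/48.85 = 0.5341; after-tax cost = 7.08% × (1 − 20%) = 5.6640%.
WACC = 0.4008 × 15.7000% + 0.0651 × 8.2194% + 0.5341 × 5.6640% = 9.8530%.

9.85%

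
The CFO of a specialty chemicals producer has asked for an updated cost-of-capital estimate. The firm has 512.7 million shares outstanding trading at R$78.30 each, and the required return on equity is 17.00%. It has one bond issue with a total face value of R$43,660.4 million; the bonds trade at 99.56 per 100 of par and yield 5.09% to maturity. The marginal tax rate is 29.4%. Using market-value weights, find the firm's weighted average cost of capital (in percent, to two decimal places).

Market value of equity E = 78.3 × 512.7m = 40144.41m. Market value of debt D = 43660.4m × 99.56/100 = 43468.29424m.
Total capital V = 40144.41 + 43468.29424 = 83612.70424.
Equity: weight = 40144.41/83612.70424 = 0.4801; cost = 17%.
Bonds outstanding: weight = 43468.29424/83612.70424 = 0.5199; after-tax cost = 5.09% × (1 − 29.4%) = 3.5935%.
WACC = 0.4801 × 17.0000% + 0.5199 × 3.5935% = 10.0303%.

10.03%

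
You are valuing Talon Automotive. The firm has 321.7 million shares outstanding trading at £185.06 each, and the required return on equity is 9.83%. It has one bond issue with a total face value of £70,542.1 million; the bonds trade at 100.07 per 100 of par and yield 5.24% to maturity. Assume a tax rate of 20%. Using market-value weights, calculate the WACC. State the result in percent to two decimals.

6.77%

Market value of equity E = 185.06 × 321.7m = 59533.802m. Market value of debt D = 70542.1m × 100.07/100 = 70591.47947m.
Total capital V = 59533.802 + 70591.47947 = 130125.28147.
Equity: weight = 59533.802/130125.28147 = 0.4575; cost = 9.83%.
Bonds outstanding: weight = 70591.47947/130125.28147 = 0.5425; after-tax cost = 5.24% × (1 − 20%) = 4.1920%.
WACC = 0.4575 × 9.8300% + 0.5425 × 4.1920% = 6.7714%.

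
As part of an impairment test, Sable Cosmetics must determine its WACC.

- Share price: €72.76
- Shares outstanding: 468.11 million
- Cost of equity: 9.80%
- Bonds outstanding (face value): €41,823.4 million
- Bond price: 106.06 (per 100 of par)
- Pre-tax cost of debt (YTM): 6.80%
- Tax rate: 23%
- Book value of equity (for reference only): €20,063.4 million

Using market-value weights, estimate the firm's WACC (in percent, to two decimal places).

7.22%

Market value of equity E = 72.76 × 468.11m = 34059.6836m. Market value of debt D = 41823.4m × 106.06/100 = 44357.89804m.
Total capital V = 34059.6836 + 44357.89804 = 78417.58164.
Equity: weight = 34059.6836/78417.58164 = 0.4343; cost = 9.8%.
Bonds outstanding: weight = 44357.89804/78417.58164 = 0.5657; after-tax cost = 6.8% × (1 − 23%) = 5.2360%.
WACC = 0.4343 × 9.8000% + 0.5657 × 5.2360% = 7.2183%.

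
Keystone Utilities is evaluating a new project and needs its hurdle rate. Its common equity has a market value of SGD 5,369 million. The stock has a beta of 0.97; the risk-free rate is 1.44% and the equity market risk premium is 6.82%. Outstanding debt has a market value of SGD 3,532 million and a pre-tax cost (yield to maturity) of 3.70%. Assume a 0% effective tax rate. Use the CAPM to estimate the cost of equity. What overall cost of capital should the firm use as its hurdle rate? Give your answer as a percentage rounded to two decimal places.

Cost of equity via CAPM: Re = 1.44% + 0.97 × 6.82% = 8.0554%.
Total capital V = 5369 + 3532 = 8901.
Equity: weight = 5369/8901 = 0.6032; cost = 8.0554%.
Debt: weight = 3532/8901 = 0.3968; after-tax cost = 3.7% × (1 − 0%) = 3.7000%.
WACC = 0.6032 × 8.0554% + 0.3968 × 3.7000% = 6.3271%.

6.33%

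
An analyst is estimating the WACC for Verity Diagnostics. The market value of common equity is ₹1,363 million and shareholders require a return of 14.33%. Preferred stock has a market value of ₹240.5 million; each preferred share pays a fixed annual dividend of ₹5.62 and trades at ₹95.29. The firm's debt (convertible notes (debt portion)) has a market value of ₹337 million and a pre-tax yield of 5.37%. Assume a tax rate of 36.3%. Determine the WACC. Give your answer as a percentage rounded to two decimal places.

11.39%

Cost of preferred: Rp = 5.62 / 95.29 = 5.8978%.
Total capital V = 1363 + 240.5 + 337 = 1940.5.
Equity: weight = 1363/1940.5 = 0.7024; cost = 14.33%.
Preferred: weight = 240.5/1940.5 = 0.1239; cost = 5.8978%.
Convertible notes (debt portion): weight = 337/1940.5 = 0.1737; after-tax cost = 5.37% × (1 − 36.3%) = 3.4207%.
WACC = 0.7024 × 14.3300% + 0.1239 × 5.8978% + 0.1737 × 3.4207% = 11.3904%.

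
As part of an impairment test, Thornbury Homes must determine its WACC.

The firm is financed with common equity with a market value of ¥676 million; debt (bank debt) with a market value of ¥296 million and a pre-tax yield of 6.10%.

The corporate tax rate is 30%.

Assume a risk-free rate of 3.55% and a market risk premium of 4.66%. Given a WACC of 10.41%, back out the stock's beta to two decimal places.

2.05

Total capital V = 676 + 296 = 972.
Equity weight = 676/972 = 0.6955.
Bank debt weight = 296/972 = 0.3045.
Debt contribution = 0.3045 × 6.1% × (1 − 30%) = 1.3003%.
Required equity contribution = 10.41% − 1.3003% = 9.1097%  ⇒  Re = 13.0985%.
CAPM: 13.0985% = 3.55% + β × 4.66%  ⇒  β = 2.0490.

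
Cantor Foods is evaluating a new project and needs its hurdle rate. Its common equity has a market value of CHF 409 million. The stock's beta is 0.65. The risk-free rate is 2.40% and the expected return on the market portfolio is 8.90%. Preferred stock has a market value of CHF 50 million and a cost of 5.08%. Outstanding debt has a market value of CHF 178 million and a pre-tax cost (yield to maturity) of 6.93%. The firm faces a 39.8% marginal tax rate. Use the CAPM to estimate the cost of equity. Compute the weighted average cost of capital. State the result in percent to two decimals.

Market risk premium = 8.9% − 2.4% = 6.5%.
Cost of equity via CAPM: Re = 2.4% + 0.65 × 6.5% = 6.6250%.
Total capital V = 409 + 50 + 178 = 637.
Equity: weight = 409/637 = 0.6421; cost = 6.625%.
Preferred: weight = 50/637 = 0.0785; cost = 5.08%.
Debt: weight = 178/637 = 0.2794; after-tax cost = 6.93% × (1 − 39.8%) = 4.1719%.
WACC = 0.6421 × 6.6250% + 0.0785 × 5.0800% + 0.2794 × 4.1719% = 5.8182%.

5.82%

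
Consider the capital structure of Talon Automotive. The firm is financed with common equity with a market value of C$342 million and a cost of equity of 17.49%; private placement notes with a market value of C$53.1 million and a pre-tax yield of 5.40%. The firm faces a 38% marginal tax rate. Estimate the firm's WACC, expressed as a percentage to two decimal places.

Total capital V = 342 + 53.1 = 395.1.
Equity: weight = 342/395.1 = 0.8656; cost = 17.49%.
Private placement notes: weight = 53.1/395.1 = 0.1344; after-tax cost = 5.4% × (1 − 38%) = 3.3480%.
WACC = 0.8656 × 17.4900% + 0.1344 × 3.3480% = 15.5894%.

15.59%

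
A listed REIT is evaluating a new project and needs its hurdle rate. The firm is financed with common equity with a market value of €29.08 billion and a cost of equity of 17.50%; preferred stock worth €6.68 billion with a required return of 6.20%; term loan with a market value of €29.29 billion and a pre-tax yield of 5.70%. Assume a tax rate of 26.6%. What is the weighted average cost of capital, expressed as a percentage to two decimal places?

10.34%

Total capital V = 29.08 + 6.68 + 29.29 = 65.05.
Equity: weight = 29.08/65.05 = 0.4470; cost = 17.5%.
Preferred: weight = 6.68/65.05 = 0.1027; cost = 6.2%.
Term loan: weight = 29.29/65.05 = 0.4503; after-tax cost = 5.7% × (1 − 26.6%) = 4.1838%.
WACC = 0.4470 × 17.5000% + 0.1027 × 6.2000% + 0.4503 × 4.1838% = 10.3437%.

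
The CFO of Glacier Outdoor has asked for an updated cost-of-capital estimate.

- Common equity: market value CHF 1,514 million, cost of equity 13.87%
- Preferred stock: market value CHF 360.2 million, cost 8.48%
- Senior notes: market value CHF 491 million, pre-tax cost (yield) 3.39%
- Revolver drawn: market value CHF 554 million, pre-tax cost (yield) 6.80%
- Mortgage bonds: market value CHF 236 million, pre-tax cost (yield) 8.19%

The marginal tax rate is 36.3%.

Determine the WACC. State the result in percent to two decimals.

9.11%

Total capital V = 1514 + 360.2 + 491 + 554 + 236 = 3155.2.
Equity: weight = 1514/3155.2 = 0.4798; cost = 13.87%.
Preferred: weight = 360.2/3155.2 = 0.1142; cost = 8.48%.
Senior notes: weight = 491/3155.2 = 0.1556; after-tax cost = 3.39% × (1 − 36.3%) = 2.1594%.
Revolver drawn: weight = 554/3155.2 = 0.1756; after-tax cost = 6.8% × (1 − 36.3%) = 4.3316%.
Mortgage bonds: weight = 236/3155.2 = 0.0748; after-tax cost = 8.19% × (1 − 36.3%) = 5.2170%.
WACC = 0.4798 × 13.8700% + 0.1142 × 8.4800% + 0.1556 × 2.1594% + 0.1756 × 4.3316% + 0.0748 × 5.2170% = 9.1103%.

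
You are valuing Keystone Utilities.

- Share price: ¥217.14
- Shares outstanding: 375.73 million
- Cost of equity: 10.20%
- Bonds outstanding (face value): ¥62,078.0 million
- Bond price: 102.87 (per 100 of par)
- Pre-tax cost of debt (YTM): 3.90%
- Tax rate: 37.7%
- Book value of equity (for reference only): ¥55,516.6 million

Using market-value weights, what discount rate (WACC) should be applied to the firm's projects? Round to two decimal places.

6.79%

Market value of equity E = 217.14 × 375.73m = 81586.0122m. Market value of debt D = 62078m × 102.87/100 = 63859.6386m.
Total capital V = 81586.0122 + 63859.6386 = 145445.6508.
Equity: weight = 81586.0122/145445.6508 = 0.5609; cost = 10.2%.
Bonds outstanding: weight = 63859.6386/145445.6508 = 0.4391; after-tax cost = 3.9% × (1 − 37.7%) = 2.4297%.
WACC = 0.5609 × 10.2000% + 0.4391 × 2.4297% = 6.7884%.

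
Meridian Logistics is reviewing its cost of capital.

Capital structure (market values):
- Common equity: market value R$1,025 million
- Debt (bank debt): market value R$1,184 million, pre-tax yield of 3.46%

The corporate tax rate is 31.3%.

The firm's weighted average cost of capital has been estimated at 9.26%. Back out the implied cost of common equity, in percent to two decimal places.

Total capital V = 1025 + 1184 = 2209.
Equity weight = 1025/2209 = 0.4640.
Bank debt weight = 1184/2209 = 0.5360.
Debt contribution = 0.5360 × 3.46% × (1 − 31.3%) = 1.2741%.
Required equity contribution = 9.26% − 1.2741% = 7.9859%.
Re = 7.9859% / 0.4640 = 17.2107%.

17.21%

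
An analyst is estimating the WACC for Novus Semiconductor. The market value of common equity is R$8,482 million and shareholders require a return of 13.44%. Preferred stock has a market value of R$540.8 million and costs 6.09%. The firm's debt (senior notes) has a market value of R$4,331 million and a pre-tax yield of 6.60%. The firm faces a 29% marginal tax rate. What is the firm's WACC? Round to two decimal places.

10.30%

Total capital V = 8482 + 540.8 + 4331 = 13353.8.
Equity: weight = 8482/13353.8 = 0.6352; cost = 13.44%.
Preferred: weight = 540.8/13353.8 = 0.0405; cost = 6.09%.
Senior notes: weight = 4331/13353.8 = 0.3243; after-tax cost = 6.6% × (1 − 29%) = 4.6860%.
WACC = 0.6352 × 13.4400% + 0.0405 × 6.0900% + 0.3243 × 4.6860% = 10.3032%.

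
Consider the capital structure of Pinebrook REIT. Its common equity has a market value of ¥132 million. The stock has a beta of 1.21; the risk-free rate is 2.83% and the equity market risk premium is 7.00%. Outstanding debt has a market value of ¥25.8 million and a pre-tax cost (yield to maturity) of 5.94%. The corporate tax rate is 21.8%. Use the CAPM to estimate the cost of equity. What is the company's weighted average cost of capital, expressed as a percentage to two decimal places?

Cost of equity via CAPM: Re = 2.83% + 1.21 × 7.0% = 11.3000%.
Total capital V = 132 + 25.8 = 157.8.
Equity: weight = 132/157.8 = 0.8365; cost = 11.3%.
Debt: weight = 25.8/157.8 = 0.1635; after-tax cost = 5.94% × (1 − 21.8%) = 4.6451%.
WACC = 0.8365 × 11.3000% + 0.1635 × 4.6451% = 10.2119%.

10.21%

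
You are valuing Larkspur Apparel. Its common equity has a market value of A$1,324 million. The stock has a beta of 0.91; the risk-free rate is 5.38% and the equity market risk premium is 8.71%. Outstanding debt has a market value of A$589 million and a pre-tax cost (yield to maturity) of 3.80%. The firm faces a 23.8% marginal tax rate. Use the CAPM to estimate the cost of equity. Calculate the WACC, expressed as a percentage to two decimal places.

Cost of equity via CAPM: Re = 5.38% + 0.91 × 8.71% = 13.3061%.
Total capital V = 1324 + 589 = 1913.
Equity: weight = 1324/1913 = 0.6921; cost = 13.3061%.
Debt: weight = 589/1913 = 0.3079; after-tax cost = 3.8% × (1 − 23.8%) = 2.8956%.
WACC = 0.6921 × 13.3061% + 0.3079 × 2.8956% = 10.1008%.

10.10%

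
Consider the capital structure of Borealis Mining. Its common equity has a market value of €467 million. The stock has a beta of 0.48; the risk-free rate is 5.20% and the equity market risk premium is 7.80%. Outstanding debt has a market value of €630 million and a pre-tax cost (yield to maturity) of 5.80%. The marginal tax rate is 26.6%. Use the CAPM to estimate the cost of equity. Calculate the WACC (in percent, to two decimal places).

Cost of equity via CAPM: Re = 5.2% + 0.48 × 7.8% = 8.9440%.
Total capital V = 467 + 630 = 1097.
Equity: weight = 467/1097 = 0.4257; cost = 8.944%.
Debt: weight = 630/1097 = 0.5743; after-tax cost = 5.8% × (1 − 26.6%) = 4.2572%.
WACC = 0.4257 × 8.9440% + 0.5743 × 4.2572% = 6.2524%.

6.25%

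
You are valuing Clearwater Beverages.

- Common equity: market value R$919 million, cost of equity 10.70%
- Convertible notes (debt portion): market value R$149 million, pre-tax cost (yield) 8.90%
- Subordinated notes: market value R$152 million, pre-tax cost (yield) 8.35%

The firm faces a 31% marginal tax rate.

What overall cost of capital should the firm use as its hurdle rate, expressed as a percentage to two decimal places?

Total capital V = 919 + 149 + 152 = 1220.
Equity: weight = 919/1220 = 0.7533; cost = 10.7%.
Convertible notes (debt portion): weight = 149/1220 = 0.1221; after-tax cost = 8.9% × (1 − 31%) = 6.1410%.
Subordinated notes: weight = 152/1220 = 0.1246; after-tax cost = 8.35% × (1 − 31%) = 5.7615%.
WACC = 0.7533 × 10.7000% + 0.1221 × 6.1410% + 0.1246 × 5.7615% = 9.5279%.

9.53%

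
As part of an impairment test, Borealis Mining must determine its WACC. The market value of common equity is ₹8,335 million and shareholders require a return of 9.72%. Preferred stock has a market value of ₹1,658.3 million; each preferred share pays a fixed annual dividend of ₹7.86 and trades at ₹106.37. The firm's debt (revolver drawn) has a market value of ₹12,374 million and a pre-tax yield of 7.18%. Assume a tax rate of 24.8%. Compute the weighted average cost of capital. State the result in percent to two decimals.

Cost of preferred: Rp = 7.86 / 106.37 = 7.3893%.
Total capital V = 8335 + 1658.3 + 12374 = 22367.3.
Equity: weight = 8335/22367.3 = 0.3726; cost = 9.72%.
Preferred: weight = 1658.3/22367.3 = 0.0741; cost = 7.3893%.
Revolver drawn: weight = 12374/22367.3 = 0.5532; after-tax cost = 7.18% × (1 − 24.8%) = 5.3994%.
WACC = 0.3726 × 9.7200% + 0.0741 × 7.3893% + 0.5532 × 5.3994% = 7.1569%.

7.16%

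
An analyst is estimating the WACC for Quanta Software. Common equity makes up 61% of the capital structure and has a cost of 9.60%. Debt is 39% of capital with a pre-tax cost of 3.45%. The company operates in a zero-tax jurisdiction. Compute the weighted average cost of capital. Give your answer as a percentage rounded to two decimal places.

7.20%

After-tax cost of debt = 3.45% × (1 − 0%) = 3.4500%.
WACC = 0.610 × 9.6000% + 0.390 × 3.4500% = 7.2015%.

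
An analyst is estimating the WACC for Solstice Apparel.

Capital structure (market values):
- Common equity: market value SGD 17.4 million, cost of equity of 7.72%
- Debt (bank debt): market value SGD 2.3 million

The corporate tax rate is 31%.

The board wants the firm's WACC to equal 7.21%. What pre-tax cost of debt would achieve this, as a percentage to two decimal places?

Total capital V = 17.4 + 2.3 = 19.7.
Equity weight = 17.4/19.7 = 0.8832.
Bank debt weight = 2.3/19.7 = 0.1168.
Equity contribution = 0.8832 × 7.72% = 6.8187%.
Remaining for debt = 7.21% − 6.8187% = 0.3913%.
Rd × (1 − 31%) × 0.1168 = 0.3913%  ⇒  Rd = 4.8576%.

4.86%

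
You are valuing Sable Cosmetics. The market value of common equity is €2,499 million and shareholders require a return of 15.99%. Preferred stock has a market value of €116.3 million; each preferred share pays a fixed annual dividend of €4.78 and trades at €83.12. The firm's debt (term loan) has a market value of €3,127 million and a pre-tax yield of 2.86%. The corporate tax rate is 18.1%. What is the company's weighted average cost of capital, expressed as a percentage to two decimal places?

Cost of preferred: Rp = 4.78 / 83.12 = 5.7507%.
Total capital V = 2499 + 116.3 + 3127 = 5742.3.
Equity: weight = 2499/5742.3 = 0.4352; cost = 15.99%.
Preferred: weight = 116.3/5742.3 = 0.0203; cost = 5.7507%.
Term loan: weight = 3127/5742.3 = 0.5446; after-tax cost = 2.86% × (1 − 18.1%) = 2.3423%.
WACC = 0.4352 × 15.9900% + 0.0203 × 5.7507% + 0.5446 × 2.3423% = 8.3507%.

8.35%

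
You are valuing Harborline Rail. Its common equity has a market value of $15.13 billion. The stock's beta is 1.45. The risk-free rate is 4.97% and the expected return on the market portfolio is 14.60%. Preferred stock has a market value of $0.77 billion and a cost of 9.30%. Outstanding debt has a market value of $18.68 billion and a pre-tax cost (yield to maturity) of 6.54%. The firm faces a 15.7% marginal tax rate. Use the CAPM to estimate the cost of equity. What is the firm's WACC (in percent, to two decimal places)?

11.47%

Market risk premium = 14.6% − 4.97% = 9.63%.
Cost of equity via CAPM: Re = 4.97% + 1.45 × 9.63% = 18.9335%.
Total capital V = 15.13 + 0.77 + 18.68 = 34.58.
Equity: weight = 15.13/34.58 = 0.4375; cost = 18.9335%.
Preferred: weight = 0.77/34.58 = 0.0223; cost = 9.3%.
Debt: weight = 18.68/34.58 = 0.5402; after-tax cost = 6.54% × (1 − 15.7%) = 5.5132%.
WACC = 0.4375 × 18.9335% + 0.0223 × 9.3000% + 0.5402 × 5.5132% = 11.4694%.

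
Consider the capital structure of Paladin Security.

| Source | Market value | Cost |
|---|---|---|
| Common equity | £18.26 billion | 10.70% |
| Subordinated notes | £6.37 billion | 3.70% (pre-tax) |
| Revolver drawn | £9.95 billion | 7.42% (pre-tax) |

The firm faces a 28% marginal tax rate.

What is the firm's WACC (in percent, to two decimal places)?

7.68%

Total capital V = 18.26 + 6.37 + 9.95 = 34.58.
Equity: weight = 18.26/34.58 = 0.5281; cost = 10.7%.
Subordinated notes: weight = 6.37/34.58 = 0.1842; after-tax cost = 3.7% × (1 − 28%) = 2.6640%.
Revolver drawn: weight = 9.95/34.58 = 0.2877; after-tax cost = 7.42% × (1 − 28%) = 5.3424%.
WACC = 0.5281 × 10.7000% + 0.1842 × 2.6640% + 0.2877 × 5.3424% = 7.6781%.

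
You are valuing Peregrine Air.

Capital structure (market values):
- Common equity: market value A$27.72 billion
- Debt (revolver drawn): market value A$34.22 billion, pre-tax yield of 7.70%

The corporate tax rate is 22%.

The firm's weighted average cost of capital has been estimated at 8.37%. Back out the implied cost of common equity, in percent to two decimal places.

11.29%

Total capital V = 27.72 + 34.22 = 61.94.
Equity weight = 27.72/61.94 = 0.4475.
Revolver drawn weight = 34.22/61.94 = 0.5525.
Debt contribution = 0.5525 × 7.7% × (1 − 22%) = 3.3181%.
Required equity contribution = 8.37% − 3.3181% = 5.0519%.
Re = 5.0519% / 0.4475 = 11.2883%.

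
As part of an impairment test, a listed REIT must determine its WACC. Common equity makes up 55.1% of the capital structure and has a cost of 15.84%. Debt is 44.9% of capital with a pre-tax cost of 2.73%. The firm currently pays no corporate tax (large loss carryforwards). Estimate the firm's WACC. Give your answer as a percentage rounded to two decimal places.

9.95%

After-tax cost of debt = 2.73% × (1 − 0%) = 2.7300%.
WACC = 0.551 × 15.8400% + 0.449 × 2.7300% = 9.9536%.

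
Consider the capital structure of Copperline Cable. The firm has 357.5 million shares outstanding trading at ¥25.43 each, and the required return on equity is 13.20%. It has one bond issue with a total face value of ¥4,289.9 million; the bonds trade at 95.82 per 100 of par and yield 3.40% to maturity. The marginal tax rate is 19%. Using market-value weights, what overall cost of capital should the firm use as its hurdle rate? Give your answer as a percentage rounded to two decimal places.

9.95%

Market value of equity E = 25.43 × 357.5m = 9091.225m. Market value of debt D = 4289.9m × 95.82/100 = 4110.58218m.
Total capital V = 9091.225 + 4110.58218 = 13201.80718.
Equity: weight = 9091.225/13201.80718 = 0.6886; cost = 13.2%.
Bonds outstanding: weight = 4110.58218/13201.80718 = 0.3114; after-tax cost = 3.4% × (1 − 19%) = 2.7540%.
WACC = 0.6886 × 13.2000% + 0.3114 × 2.7540% = 9.9475%.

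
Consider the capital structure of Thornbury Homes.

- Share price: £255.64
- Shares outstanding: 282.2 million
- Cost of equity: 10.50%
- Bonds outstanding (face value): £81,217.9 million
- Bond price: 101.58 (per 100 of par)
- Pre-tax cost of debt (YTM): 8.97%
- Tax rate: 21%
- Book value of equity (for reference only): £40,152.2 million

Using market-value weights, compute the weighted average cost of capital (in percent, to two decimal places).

Market value of equity E = 255.64 × 282.2m = 72141.608m. Market value of debt D = 81217.9m × 101.58/100 = 82501.14282m.
Total capital V = 72141.608 + 82501.14282 = 154642.75082.
Equity: weight = 72141.608/154642.75082 = 0.4665; cost = 10.5%.
Bonds outstanding: weight = 82501.14282/154642.75082 = 0.5335; after-tax cost = 8.97% × (1 − 21%) = 7.0863%.
WACC = 0.4665 × 10.5000% + 0.5335 × 7.0863% = 8.6788%.

8.68%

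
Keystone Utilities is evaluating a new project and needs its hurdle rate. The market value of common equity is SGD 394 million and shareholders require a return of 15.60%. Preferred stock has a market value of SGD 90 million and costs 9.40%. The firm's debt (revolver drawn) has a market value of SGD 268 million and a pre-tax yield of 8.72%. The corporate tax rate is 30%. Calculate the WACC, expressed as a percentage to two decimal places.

11.47%

Total capital V = 394 + 90 + 268 = 752.
Equity: weight = 394/752 = 0.5239; cost = 15.6%.
Preferred: weight = 90/752 = 0.1197; cost = 9.4%.
Revolver drawn: weight = 268/752 = 0.3564; after-tax cost = 8.72% × (1 − 30%) = 6.1040%.
WACC = 0.5239 × 15.6000% + 0.1197 × 9.4000% + 0.3564 × 6.1040% = 11.4738%.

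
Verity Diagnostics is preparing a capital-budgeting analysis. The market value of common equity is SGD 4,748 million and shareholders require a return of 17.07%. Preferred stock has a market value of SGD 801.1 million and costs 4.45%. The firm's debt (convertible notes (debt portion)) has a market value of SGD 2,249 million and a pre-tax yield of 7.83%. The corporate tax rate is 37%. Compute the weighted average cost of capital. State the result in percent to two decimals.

Total capital V = 4748 + 801.1 + 2249 = 7798.1.
Equity: weight = 4748/7798.1 = 0.6089; cost = 17.07%.
Preferred: weight = 801.1/7798.1 = 0.1027; cost = 4.45%.
Convertible notes (debt portion): weight = 2249/7798.1 = 0.2884; after-tax cost = 7.83% × (1 − 37%) = 4.9329%.
WACC = 0.6089 × 17.0700% + 0.1027 × 4.4500% + 0.2884 × 4.9329% = 12.2732%.

12.27%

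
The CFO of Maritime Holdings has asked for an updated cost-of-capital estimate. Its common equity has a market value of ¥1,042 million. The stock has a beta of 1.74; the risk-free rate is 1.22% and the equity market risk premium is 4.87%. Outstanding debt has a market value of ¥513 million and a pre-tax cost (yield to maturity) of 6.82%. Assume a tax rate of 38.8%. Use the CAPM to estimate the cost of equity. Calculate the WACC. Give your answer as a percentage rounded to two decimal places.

7.87%

Cost of equity via CAPM: Re = 1.22% + 1.74 × 4.87% = 9.6938%.
Total capital V = 1042 + 513 = 1555.
Equity: weight = 1042/1555 = 0.6701; cost = 9.6938%.
Debt: weight = 513/1555 = 0.3299; after-tax cost = 6.82% × (1 − 38.8%) = 4.1738%.
WACC = 0.6701 × 9.6938% + 0.3299 × 4.1738% = 7.8727%.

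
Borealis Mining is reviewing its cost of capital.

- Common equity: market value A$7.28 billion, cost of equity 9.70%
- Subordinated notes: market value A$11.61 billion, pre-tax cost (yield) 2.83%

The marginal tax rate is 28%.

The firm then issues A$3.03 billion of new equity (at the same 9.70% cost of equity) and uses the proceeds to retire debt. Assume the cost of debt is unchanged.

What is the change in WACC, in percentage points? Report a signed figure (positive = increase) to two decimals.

+1.23 pp

Current WACC:
Total capital V = 7.28 + 11.61 = 18.89.
Equity: weight = 7.28/18.89 = 0.3854; cost = 9.7%.
Subordinated notes: weight = 11.61/18.89 = 0.6146; after-tax cost = 2.83% × (1 − 28%) = 2.0376%.
WACC = 0.3854 × 9.7000% + 0.6146 × 2.0376% = 4.9906%.
After the change:
Total capital V = 10.31 + 8.58 = 18.89.
Equity: weight = 10.31/18.89 = 0.5458; cost = 9.7%.
Subordinated notes: weight = 8.58/18.89 = 0.4542; after-tax cost = 2.83% × (1 − 28%) = 2.0376%.
WACC = 0.5458 × 9.7000% + 0.4542 × 2.0376% = 6.2197%.
Change in WACC = 6.2197% − 4.9906% = 1.2291 pp.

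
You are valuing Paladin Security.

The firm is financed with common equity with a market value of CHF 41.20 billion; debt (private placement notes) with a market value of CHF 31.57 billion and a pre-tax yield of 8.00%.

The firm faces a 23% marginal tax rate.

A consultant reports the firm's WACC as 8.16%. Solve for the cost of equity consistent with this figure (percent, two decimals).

9.69%

Total capital V = 41.2 + 31.57 = 72.77.
Equity weight = 41.2/72.77 = 0.5662.
Private placement notes weight = 31.57/72.77 = 0.4338.
Debt contribution = 0.4338 × 8% × (1 − 23%) = 2.6724%.
Required equity contribution = 8.16% − 2.6724% = 5.4876%.
Re = 5.4876% / 0.5662 = 9.6925%.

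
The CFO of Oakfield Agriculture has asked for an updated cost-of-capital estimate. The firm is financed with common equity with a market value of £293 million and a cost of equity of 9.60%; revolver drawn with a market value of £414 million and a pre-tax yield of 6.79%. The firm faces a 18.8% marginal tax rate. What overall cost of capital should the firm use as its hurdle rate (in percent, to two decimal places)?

Total capital V = 293 + 414 = 707.
Equity: weight = 293/707 = 0.4144; cost = 9.6%.
Revolver drawn: weight = 414/707 = 0.5856; after-tax cost = 6.79% × (1 − 18.8%) = 5.5135%.
WACC = 0.4144 × 9.6000% + 0.5856 × 5.5135% = 7.2070%.

7.21%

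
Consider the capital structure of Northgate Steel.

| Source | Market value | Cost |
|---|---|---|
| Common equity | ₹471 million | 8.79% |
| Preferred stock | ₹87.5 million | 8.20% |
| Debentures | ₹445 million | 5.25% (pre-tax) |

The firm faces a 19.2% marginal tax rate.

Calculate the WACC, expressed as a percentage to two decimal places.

6.72%

Total capital V = 471 + 87.5 + 445 = 1003.5.
Equity: weight = 471/1003.5 = 0.4694; cost = 8.79%.
Preferred: weight = 87.5/1003.5 = 0.0872; cost = 8.2%.
Debentures: weight = 445/1003.5 = 0.4434; after-tax cost = 5.25% × (1 − 19.2%) = 4.2420%.
WACC = 0.4694 × 8.7900% + 0.0872 × 8.2000% + 0.4434 × 4.2420% = 6.7218%.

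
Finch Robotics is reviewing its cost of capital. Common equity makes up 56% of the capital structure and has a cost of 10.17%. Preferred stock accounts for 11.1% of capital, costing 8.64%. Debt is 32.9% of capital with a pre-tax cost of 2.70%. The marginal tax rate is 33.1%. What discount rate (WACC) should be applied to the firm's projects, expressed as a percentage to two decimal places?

7.25%

After-tax cost of debt = 2.7% × (1 − 33.1%) = 1.8063%.
WACC = 0.560 × 10.1700% + 0.111 × 8.6400% + 0.329 × 1.8063% = 7.2485%.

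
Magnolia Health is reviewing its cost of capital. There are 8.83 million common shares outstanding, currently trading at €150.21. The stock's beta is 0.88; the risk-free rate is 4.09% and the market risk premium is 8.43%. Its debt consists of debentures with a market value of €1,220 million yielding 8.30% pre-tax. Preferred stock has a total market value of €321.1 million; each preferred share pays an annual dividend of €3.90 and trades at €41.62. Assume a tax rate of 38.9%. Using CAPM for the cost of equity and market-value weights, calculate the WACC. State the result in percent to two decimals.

8.53%

Cost of equity via CAPM: Re = 4.09% + 0.88 × 8.43% = 11.5084%.
Cost of preferred: Rp = 3.9 / 41.62 = 9.3705%.
Market value of equity E = 150.21 × 8.83m = 1326.3543m.
Total capital V = 1326.3543 + 321.1 + 1220 = 2867.4543.
Equity: weight = 1326.3543/2867.4543 = 0.4626; cost = 11.5084%.
Preferred: weight = 321.1/2867.4543 = 0.1120; cost = 9.3705%.
Debentures: weight = 1220/2867.4543 = 0.4255; after-tax cost = 8.3% × (1 − 38.9%) = 5.0713%.
WACC = 0.4626 × 11.5084% + 0.1120 × 9.3705% + 0.4255 × 5.0713% = 8.5302%.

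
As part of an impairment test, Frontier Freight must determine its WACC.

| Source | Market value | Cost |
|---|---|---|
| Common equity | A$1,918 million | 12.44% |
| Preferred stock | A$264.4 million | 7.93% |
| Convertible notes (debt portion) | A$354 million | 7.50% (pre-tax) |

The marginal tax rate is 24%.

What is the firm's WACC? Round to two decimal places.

11.03%

Total capital V = 1918 + 264.4 + 354 = 2536.4.
Equity: weight = 1918/2536.4 = 0.7562; cost = 12.44%.
Preferred: weight = 264.4/2536.4 = 0.1042; cost = 7.93%.
Convertible notes (debt portion): weight = 354/2536.4 = 0.1396; after-tax cost = 7.5% × (1 − 24%) = 5.7000%.
WACC = 0.7562 × 12.4400% + 0.1042 × 7.9300% + 0.1396 × 5.7000% = 11.0292%.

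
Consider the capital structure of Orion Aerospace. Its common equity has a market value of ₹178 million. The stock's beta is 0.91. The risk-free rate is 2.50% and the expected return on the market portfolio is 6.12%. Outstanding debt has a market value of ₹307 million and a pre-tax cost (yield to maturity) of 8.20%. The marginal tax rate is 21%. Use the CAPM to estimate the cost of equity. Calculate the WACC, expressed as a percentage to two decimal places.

6.23%

Market risk premium = 6.12% − 2.5% = 3.62%.
Cost of equity via CAPM: Re = 2.5% + 0.91 × 3.62% = 5.7942%.
Total capital V = 178 + 307 = 485.
Equity: weight = 178/485 = 0.3670; cost = 5.7942%.
Debt: weight = 307/485 = 0.6330; after-tax cost = 8.2% × (1 − 21%) = 6.4780%.
WACC = 0.3670 × 5.7942% + 0.6330 × 6.4780% = 6.2270%.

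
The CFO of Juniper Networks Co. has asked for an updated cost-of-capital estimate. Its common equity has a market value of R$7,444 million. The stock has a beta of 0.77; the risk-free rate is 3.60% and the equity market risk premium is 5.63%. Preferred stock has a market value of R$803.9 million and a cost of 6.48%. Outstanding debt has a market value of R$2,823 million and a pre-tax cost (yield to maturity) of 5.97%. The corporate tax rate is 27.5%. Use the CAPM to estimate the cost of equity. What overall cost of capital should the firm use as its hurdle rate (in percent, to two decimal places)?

Cost of equity via CAPM: Re = 3.6% + 0.77 × 5.63% = 7.9351%.
Total capital V = 7444 + 803.9 + 2823 = 11070.9.
Equity: weight = 7444/11070.9 = 0.6724; cost = 7.9351%.
Preferred: weight = 803.9/11070.9 = 0.0726; cost = 6.48%.
Debt: weight = 2823/11070.9 = 0.2550; after-tax cost = 5.97% × (1 − 27.5%) = 4.3282%.
WACC = 0.6724 × 7.9351% + 0.0726 × 6.4800% + 0.2550 × 4.3282% = 6.9097%.

6.91%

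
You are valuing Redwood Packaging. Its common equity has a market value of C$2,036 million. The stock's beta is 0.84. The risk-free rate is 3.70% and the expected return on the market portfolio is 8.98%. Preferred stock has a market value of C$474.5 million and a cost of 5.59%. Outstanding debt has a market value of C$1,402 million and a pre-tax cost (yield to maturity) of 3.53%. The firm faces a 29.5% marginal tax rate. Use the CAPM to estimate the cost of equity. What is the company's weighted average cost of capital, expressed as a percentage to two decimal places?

5.80%

Market risk premium = 8.98% − 3.7% = 5.28%.
Cost of equity via CAPM: Re = 3.7% + 0.84 × 5.28% = 8.1352%.
Total capital V = 2036 + 474.5 + 1402 = 3912.5.
Equity: weight = 2036/3912.5 = 0.5204; cost = 8.1352%.
Preferred: weight = 474.5/3912.5 = 0.1213; cost = 5.59%.
Debt: weight = 1402/3912.5 = 0.3583; after-tax cost = 3.53% × (1 − 29.5%) = 2.4887%.
WACC = 0.5204 × 8.1352% + 0.1213 × 5.5900% + 0.3583 × 2.4887% = 5.8031%.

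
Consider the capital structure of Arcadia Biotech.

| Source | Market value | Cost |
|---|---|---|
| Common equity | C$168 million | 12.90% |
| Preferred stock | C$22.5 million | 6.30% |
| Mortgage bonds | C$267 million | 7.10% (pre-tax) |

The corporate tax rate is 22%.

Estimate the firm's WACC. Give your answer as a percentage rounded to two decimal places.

8.28%

Total capital V = 168 + 22.5 + 267 = 457.5.
Equity: weight = 168/457.5 = 0.3672; cost = 12.9%.
Preferred: weight = 22.5/457.5 = 0.0492; cost = 6.3%.
Mortgage bonds: weight = 267/457.5 = 0.5836; after-tax cost = 7.1% × (1 − 22%) = 5.5380%.
WACC = 0.3672 × 12.9000% + 0.0492 × 6.3000% + 0.5836 × 5.5380% = 8.2789%.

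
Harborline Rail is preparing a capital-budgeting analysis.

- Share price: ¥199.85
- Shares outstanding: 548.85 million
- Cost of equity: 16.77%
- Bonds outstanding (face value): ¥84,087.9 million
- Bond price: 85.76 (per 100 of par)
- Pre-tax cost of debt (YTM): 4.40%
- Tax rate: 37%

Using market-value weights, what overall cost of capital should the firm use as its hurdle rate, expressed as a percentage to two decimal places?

Market value of equity E = 199.85 × 548.85m = 109687.6725m. Market value of debt D = 84087.9m × 85.76/100 = 72113.78304m.
Total capital V = 109687.6725 + 72113.78304 = 181801.45554.
Equity: weight = 109687.6725/181801.45554 = 0.6033; cost = 16.77%.
Bonds outstanding: weight = 72113.78304/181801.45554 = 0.3967; after-tax cost = 4.4% × (1 − 37%) = 2.7720%.
WACC = 0.6033 × 16.7700% + 0.3967 × 2.7720% = 11.2175%.

11.22%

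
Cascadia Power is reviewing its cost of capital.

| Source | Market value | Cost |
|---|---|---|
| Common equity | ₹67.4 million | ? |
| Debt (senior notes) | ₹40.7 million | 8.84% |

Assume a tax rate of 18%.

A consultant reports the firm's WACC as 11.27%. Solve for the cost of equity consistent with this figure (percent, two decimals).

13.70%

Total capital V = 67.4 + 40.7 = 108.1.
Equity weight = 67.4/108.1 = 0.6235.
Senior notes weight = 40.7/108.1 = 0.3765.
Debt contribution = 0.3765 × 8.84% × (1 − 18%) = 2.7292%.
Required equity contribution = 11.27% − 2.7292% = 8.5408%.
Re = 8.5408% / 0.6235 = 13.6982%.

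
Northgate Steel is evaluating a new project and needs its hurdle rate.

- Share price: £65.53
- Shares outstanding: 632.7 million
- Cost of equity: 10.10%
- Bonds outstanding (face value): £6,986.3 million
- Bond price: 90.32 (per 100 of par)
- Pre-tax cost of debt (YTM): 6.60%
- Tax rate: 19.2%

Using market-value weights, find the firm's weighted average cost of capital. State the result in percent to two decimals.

Market value of equity E = 65.53 × 632.7m = 41460.831m. Market value of debt D = 6986.3m × 90.32/100 = 6310.02616m.
Total capital V = 41460.831 + 6310.02616 = 47770.85716.
Equity: weight = 41460.831/47770.85716 = 0.8679; cost = 10.1%.
Bonds outstanding: weight = 6310.02616/47770.85716 = 0.1321; after-tax cost = 6.6% × (1 − 19.2%) = 5.3328%.
WACC = 0.8679 × 10.1000% + 0.1321 × 5.3328% = 9.4703%.

9.47%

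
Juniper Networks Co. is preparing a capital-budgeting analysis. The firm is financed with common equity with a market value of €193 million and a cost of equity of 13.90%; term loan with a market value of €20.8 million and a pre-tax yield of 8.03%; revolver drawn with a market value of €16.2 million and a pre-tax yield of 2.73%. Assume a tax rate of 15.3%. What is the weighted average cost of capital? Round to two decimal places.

Total capital V = 193 + 20.8 + 16.2 = 230.
Equity: weight = 193/230 = 0.8391; cost = 13.9%.
Term loan: weight = 20.8/230 = 0.0904; after-tax cost = 8.03% × (1 − 15.3%) = 6.8014%.
Revolver drawn: weight = 16.2/230 = 0.0704; after-tax cost = 2.73% × (1 − 15.3%) = 2.3123%.
WACC = 0.8391 × 13.9000% + 0.0904 × 6.8014% + 0.0704 × 2.3123% = 12.4419%.

12.44%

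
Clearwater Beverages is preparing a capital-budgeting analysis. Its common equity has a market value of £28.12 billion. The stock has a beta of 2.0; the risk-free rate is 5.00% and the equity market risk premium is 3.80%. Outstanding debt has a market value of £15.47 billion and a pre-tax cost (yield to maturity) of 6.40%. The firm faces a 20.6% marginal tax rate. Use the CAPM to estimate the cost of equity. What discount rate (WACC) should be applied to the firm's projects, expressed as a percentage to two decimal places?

9.93%

Cost of equity via CAPM: Re = 5.0% + 2.0 × 3.8% = 12.6000%.
Total capital V = 28.12 + 15.47 = 43.59.
Equity: weight = 28.12/43.59 = 0.6451; cost = 12.6%.
Debt: weight = 15.47/43.59 = 0.3549; after-tax cost = 6.4% × (1 − 20.6%) = 5.0816%.
WACC = 0.6451 × 12.6000% + 0.3549 × 5.0816% = 9.9317%.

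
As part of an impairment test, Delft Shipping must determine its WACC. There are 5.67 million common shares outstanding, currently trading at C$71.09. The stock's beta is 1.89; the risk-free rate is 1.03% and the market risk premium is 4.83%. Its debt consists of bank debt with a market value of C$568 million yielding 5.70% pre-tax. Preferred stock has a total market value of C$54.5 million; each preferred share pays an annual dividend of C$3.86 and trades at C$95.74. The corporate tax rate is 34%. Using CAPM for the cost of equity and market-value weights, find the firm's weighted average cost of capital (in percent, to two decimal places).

6.29%

Cost of equity via CAPM: Re = 1.03% + 1.89 × 4.83% = 10.1587%.
Cost of preferred: Rp = 3.86 / 95.74 = 4.0318%.
Market value of equity E = 71.09 × 5.67m = 403.0803m.
Total capital V = 403.0803 + 54.5 + 568 = 1025.5803.
Equity: weight = 403.0803/1025.5803 = 0.3930; cost = 10.1587%.
Preferred: weight = 54.5/1025.5803 = 0.0531; cost = 4.0318%.
Bank debt: weight = 568/1025.5803 = 0.5538; after-tax cost = 5.7% × (1 − 34%) = 3.7620%.
WACC = 0.3930 × 10.1587% + 0.0531 × 4.0318% + 0.5538 × 3.7620% = 6.2904%.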